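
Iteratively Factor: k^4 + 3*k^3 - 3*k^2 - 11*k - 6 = (k + 3)*(k^3 - 3*k - 2) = (k + 1)*(k + 3)*(k^2 - k - 2) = (k + 1)^2*(k + 3)*(k - 2)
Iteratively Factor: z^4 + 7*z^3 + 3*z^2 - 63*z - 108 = (z - 3)*(z^3 + 10*z^2 + 33*z + 36) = (z - 3)*(z + 3)*(z^2 + 7*z + 12) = (z - 3)*(z + 3)^2*(z + 4)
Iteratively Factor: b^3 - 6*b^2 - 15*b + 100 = (b + 4)*(b^2 - 10*b + 25) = (b - 5)*(b + 4)*(b - 5)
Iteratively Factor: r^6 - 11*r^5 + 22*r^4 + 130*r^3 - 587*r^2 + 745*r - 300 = (r - 3)*(r^5 - 8*r^4 - 2*r^3 + 124*r^2 - 215*r + 100) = (r - 5)*(r - 3)*(r^4 - 3*r^3 - 17*r^2 + 39*r - 20) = (r - 5)*(r - 3)*(r + 4)*(r^3 - 7*r^2 + 11*r - 5) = (r - 5)*(r - 3)*(r - 1)*(r + 4)*(r^2 - 6*r + 5) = (r - 5)*(r - 3)*(r - 1)^2*(r + 4)*(r - 5)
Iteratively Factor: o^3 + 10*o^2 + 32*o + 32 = (o + 4)*(o^2 + 6*o + 8) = (o + 2)*(o + 4)*(o + 4)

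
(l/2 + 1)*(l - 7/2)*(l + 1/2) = l^3/2 - l^2/2 - 31*l/8 - 7/4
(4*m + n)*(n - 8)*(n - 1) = 4*m*n^2 - 36*m*n + 32*m + n^3 - 9*n^2 + 8*n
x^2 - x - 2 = (x - 2)*(x + 1)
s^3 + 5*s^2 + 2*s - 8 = (s - 1)*(s + 2)*(s + 4)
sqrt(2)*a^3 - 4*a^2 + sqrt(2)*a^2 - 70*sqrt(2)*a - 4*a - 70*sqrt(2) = (a - 7*sqrt(2))*(a + 5*sqrt(2))*(sqrt(2)*a + sqrt(2))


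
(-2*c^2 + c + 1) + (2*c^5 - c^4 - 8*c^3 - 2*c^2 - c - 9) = 2*c^5 - c^4 - 8*c^3 - 4*c^2 - 8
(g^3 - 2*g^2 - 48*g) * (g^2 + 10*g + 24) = g^5 + 8*g^4 - 44*g^3 - 528*g^2 - 1152*g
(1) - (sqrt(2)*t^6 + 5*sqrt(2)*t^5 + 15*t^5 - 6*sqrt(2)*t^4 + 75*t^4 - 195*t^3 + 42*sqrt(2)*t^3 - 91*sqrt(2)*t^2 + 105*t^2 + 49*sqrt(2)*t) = -sqrt(2)*t^6 - 15*t^5 - 5*sqrt(2)*t^5 - 75*t^4 + 6*sqrt(2)*t^4 - 42*sqrt(2)*t^3 + 195*t^3 - 105*t^2 + 91*sqrt(2)*t^2 - 49*sqrt(2)*t + 1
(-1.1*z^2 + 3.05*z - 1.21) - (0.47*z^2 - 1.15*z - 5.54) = -1.57*z^2 + 4.2*z + 4.33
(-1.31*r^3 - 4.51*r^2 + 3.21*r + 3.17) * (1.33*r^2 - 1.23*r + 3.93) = -1.7423*r^5 - 4.387*r^4 + 4.6683*r^3 - 17.4565*r^2 + 8.7162*r + 12.4581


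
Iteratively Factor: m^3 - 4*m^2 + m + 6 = (m + 1)*(m^2 - 5*m + 6) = (m - 2)*(m + 1)*(m - 3)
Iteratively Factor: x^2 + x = (x + 1)*(x)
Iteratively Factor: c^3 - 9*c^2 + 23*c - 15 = (c - 1)*(c^2 - 8*c + 15) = (c - 5)*(c - 1)*(c - 3)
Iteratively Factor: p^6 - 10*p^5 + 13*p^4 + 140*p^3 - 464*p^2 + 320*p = (p - 4)*(p^5 - 6*p^4 - 11*p^3 + 96*p^2 - 80*p) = (p - 5)*(p - 4)*(p^4 - p^3 - 16*p^2 + 16*p) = (p - 5)*(p - 4)*(p - 1)*(p^3 - 16*p) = p*(p - 5)*(p - 4)*(p - 1)*(p^2 - 16) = p*(p - 5)*(p - 4)*(p - 1)*(p + 4)*(p - 4)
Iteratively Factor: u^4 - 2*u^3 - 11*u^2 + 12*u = (u)*(u^3 - 2*u^2 - 11*u + 12) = u*(u - 4)*(u^2 + 2*u - 3) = u*(u - 4)*(u + 3)*(u - 1)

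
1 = 1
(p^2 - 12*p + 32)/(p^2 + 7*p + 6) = (p^2 - 12*p + 32)/(p^2 + 7*p + 6)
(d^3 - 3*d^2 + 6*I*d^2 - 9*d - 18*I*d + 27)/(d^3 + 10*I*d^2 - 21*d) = (d^2 + 3*d*(-1 + I) - 9*I)/(d*(d + 7*I))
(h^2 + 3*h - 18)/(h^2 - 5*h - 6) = (-h^2 - 3*h + 18)/(-h^2 + 5*h + 6)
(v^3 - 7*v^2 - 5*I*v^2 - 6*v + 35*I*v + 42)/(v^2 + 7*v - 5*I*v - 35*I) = (v^3 - v^2*(7 + 5*I) + v*(-6 + 35*I) + 42)/(v^2 + v*(7 - 5*I) - 35*I)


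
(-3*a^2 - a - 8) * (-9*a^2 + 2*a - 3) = 27*a^4 + 3*a^3 + 79*a^2 - 13*a + 24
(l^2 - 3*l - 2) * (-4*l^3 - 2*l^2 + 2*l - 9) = -4*l^5 + 10*l^4 + 16*l^3 - 11*l^2 + 23*l + 18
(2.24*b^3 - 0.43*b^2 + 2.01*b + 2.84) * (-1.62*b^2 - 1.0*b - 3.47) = -3.6288*b^5 - 1.5434*b^4 - 10.599*b^3 - 5.1187*b^2 - 9.8147*b - 9.8548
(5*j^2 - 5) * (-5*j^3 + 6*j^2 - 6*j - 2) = -25*j^5 + 30*j^4 - 5*j^3 - 40*j^2 + 30*j + 10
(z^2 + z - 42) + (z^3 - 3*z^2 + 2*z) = z^3 - 2*z^2 + 3*z - 42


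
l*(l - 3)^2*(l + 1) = l^4 - 5*l^3 + 3*l^2 + 9*l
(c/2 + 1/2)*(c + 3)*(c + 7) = c^3/2 + 11*c^2/2 + 31*c/2 + 21/2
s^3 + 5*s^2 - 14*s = s*(s - 2)*(s + 7)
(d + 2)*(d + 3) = d^2 + 5*d + 6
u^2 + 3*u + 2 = (u + 1)*(u + 2)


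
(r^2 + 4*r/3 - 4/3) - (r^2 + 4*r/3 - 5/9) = -7/9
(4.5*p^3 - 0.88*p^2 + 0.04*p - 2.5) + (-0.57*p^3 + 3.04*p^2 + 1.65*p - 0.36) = 3.93*p^3 + 2.16*p^2 + 1.69*p - 2.86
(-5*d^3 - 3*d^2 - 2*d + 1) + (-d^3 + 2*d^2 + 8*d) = -6*d^3 - d^2 + 6*d + 1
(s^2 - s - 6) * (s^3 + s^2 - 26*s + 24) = s^5 - 33*s^3 + 44*s^2 + 132*s - 144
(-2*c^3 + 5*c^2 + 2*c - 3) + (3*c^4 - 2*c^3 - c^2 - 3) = 3*c^4 - 4*c^3 + 4*c^2 + 2*c - 6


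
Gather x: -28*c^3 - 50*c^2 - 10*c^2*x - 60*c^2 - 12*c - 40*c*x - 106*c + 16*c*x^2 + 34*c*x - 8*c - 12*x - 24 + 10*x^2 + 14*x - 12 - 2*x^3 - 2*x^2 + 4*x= -28*c^3 - 110*c^2 - 126*c - 2*x^3 + x^2*(16*c + 8) + x*(-10*c^2 - 6*c + 6) - 36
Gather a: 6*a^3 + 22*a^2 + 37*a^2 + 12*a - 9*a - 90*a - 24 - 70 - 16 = 6*a^3 + 59*a^2 - 87*a - 110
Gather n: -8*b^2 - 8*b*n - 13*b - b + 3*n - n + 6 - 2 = -8*b^2 - 14*b + n*(2 - 8*b) + 4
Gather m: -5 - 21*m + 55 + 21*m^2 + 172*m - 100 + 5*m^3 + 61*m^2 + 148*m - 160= 5*m^3 + 82*m^2 + 299*m - 210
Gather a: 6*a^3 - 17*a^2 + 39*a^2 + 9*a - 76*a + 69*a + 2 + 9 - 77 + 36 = 6*a^3 + 22*a^2 + 2*a - 30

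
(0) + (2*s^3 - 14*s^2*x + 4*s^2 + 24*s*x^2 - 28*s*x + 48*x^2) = 2*s^3 - 14*s^2*x + 4*s^2 + 24*s*x^2 - 28*s*x + 48*x^2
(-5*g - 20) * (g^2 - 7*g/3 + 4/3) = -5*g^3 - 25*g^2/3 + 40*g - 80/3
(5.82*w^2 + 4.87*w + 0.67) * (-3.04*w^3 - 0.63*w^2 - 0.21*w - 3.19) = -17.6928*w^5 - 18.4714*w^4 - 6.3271*w^3 - 20.0106*w^2 - 15.676*w - 2.1373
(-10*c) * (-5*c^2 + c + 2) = 50*c^3 - 10*c^2 - 20*c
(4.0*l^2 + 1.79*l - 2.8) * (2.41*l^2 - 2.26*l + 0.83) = 9.64*l^4 - 4.7261*l^3 - 7.4734*l^2 + 7.8137*l - 2.324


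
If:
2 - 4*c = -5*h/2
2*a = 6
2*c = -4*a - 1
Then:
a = 3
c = -13/2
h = -56/5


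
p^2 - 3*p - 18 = (p - 6)*(p + 3)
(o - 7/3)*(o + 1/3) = o^2 - 2*o - 7/9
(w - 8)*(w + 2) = w^2 - 6*w - 16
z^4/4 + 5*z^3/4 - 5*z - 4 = (z/4 + 1)*(z - 2)*(z + 1)*(z + 2)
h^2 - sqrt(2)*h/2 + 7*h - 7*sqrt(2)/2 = (h + 7)*(h - sqrt(2)/2)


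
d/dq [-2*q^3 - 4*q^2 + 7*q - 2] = -6*q^2 - 8*q + 7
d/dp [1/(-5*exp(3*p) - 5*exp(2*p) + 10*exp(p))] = (3*exp(2*p) + 2*exp(p) - 2)*exp(-p)/(5*(exp(2*p) + exp(p) - 2)^2)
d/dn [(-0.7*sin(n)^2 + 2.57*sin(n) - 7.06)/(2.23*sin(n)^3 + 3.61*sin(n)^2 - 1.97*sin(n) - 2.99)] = (1.561*sin(n)^4 - 11.4622*sin(n)^3 + 39.3327*sin(n)^2 + 55.1592*sin(n) - 21.5925)*cos(n)/(4.9729*sin(n)^6 + 16.1006*sin(n)^5 + 4.2459*sin(n)^4 - 27.5588*sin(n)^3 - 17.7069*sin(n)^2 + 11.7806*sin(n) + 8.9401)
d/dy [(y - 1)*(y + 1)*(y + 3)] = 3*y^2 + 6*y - 1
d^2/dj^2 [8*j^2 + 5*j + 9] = 16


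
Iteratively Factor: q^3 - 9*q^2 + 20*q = (q - 4)*(q^2 - 5*q) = (q - 5)*(q - 4)*(q)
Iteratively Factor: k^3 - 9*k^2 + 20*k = (k - 4)*(k^2 - 5*k) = k*(k - 4)*(k - 5)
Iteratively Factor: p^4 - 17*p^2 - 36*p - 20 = (p + 2)*(p^3 - 2*p^2 - 13*p - 10) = (p + 2)^2*(p^2 - 4*p - 5) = (p + 1)*(p + 2)^2*(p - 5)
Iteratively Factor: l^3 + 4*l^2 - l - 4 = (l - 1)*(l^2 + 5*l + 4) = (l - 1)*(l + 1)*(l + 4)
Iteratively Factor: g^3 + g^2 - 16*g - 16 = (g + 1)*(g^2 - 16) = (g + 1)*(g + 4)*(g - 4)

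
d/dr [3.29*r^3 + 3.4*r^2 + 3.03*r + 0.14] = 9.87*r^2 + 6.8*r + 3.03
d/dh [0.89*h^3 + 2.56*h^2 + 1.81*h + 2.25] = 2.67*h^2 + 5.12*h + 1.81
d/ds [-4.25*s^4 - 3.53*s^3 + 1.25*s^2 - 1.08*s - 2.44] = -17.0*s^3 - 10.59*s^2 + 2.5*s - 1.08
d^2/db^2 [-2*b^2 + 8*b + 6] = -4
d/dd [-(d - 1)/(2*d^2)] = (d - 2)/(2*d^3)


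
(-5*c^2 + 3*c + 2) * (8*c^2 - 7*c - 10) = -40*c^4 + 59*c^3 + 45*c^2 - 44*c - 20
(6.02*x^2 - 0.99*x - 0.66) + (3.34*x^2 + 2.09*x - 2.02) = 9.36*x^2 + 1.1*x - 2.68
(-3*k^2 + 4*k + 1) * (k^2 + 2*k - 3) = -3*k^4 - 2*k^3 + 18*k^2 - 10*k - 3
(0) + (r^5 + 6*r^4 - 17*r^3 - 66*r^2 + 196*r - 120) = r^5 + 6*r^4 - 17*r^3 - 66*r^2 + 196*r - 120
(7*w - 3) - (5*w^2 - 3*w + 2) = -5*w^2 + 10*w - 5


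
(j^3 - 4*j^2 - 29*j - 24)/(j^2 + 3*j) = j - 7 - 8/j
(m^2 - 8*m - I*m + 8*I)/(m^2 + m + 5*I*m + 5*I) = (m^2 - 8*m - I*m + 8*I)/(m^2 + m + 5*I*m + 5*I)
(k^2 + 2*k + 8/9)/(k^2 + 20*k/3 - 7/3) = (9*k^2 + 18*k + 8)/(3*(3*k^2 + 20*k - 7))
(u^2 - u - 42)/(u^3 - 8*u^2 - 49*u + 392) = (u + 6)/(u^2 - u - 56)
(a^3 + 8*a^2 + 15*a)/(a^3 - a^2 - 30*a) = (a + 3)/(a - 6)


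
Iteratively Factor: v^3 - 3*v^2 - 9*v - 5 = (v + 1)*(v^2 - 4*v - 5) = (v - 5)*(v + 1)*(v + 1)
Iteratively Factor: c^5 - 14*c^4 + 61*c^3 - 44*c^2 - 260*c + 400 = (c - 4)*(c^4 - 10*c^3 + 21*c^2 + 40*c - 100) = (c - 5)*(c - 4)*(c^3 - 5*c^2 - 4*c + 20) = (c - 5)*(c - 4)*(c - 2)*(c^2 - 3*c - 10) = (c - 5)^2*(c - 4)*(c - 2)*(c + 2)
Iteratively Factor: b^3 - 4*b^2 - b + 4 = (b - 4)*(b^2 - 1) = (b - 4)*(b - 1)*(b + 1)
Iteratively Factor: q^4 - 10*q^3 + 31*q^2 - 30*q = (q - 5)*(q^3 - 5*q^2 + 6*q) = (q - 5)*(q - 3)*(q^2 - 2*q) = q*(q - 5)*(q - 3)*(q - 2)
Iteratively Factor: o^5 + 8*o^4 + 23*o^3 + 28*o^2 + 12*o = (o + 2)*(o^4 + 6*o^3 + 11*o^2 + 6*o) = (o + 1)*(o + 2)*(o^3 + 5*o^2 + 6*o) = o*(o + 1)*(o + 2)*(o^2 + 5*o + 6) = o*(o + 1)*(o + 2)^2*(o + 3)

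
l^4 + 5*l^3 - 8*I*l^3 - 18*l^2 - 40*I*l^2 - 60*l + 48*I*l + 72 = (l - 1)*(l + 6)*(l - 6*I)*(l - 2*I)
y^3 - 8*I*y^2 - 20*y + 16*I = (y - 4*I)*(y - 2*I)^2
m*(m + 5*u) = m^2 + 5*m*u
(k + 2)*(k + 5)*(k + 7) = k^3 + 14*k^2 + 59*k + 70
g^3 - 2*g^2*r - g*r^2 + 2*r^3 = (g - 2*r)*(g - r)*(g + r)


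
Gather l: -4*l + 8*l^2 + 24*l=8*l^2 + 20*l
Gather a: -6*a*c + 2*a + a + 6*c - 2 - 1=a*(3 - 6*c) + 6*c - 3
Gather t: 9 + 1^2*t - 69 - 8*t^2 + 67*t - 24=-8*t^2 + 68*t - 84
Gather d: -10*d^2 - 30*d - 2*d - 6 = -10*d^2 - 32*d - 6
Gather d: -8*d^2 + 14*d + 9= -8*d^2 + 14*d + 9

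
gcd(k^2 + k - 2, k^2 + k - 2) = k^2 + k - 2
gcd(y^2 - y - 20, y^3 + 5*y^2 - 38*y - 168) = y + 4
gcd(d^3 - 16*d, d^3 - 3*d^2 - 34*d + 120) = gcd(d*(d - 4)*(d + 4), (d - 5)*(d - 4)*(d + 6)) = d - 4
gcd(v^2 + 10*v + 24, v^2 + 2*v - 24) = v + 6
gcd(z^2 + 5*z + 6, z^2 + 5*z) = 1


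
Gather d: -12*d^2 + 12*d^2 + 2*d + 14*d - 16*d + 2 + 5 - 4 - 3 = 0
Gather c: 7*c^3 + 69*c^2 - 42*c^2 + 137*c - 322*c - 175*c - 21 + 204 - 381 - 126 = 7*c^3 + 27*c^2 - 360*c - 324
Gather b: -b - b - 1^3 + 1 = -2*b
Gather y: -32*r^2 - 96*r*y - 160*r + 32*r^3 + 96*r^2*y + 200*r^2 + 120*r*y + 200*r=32*r^3 + 168*r^2 + 40*r + y*(96*r^2 + 24*r)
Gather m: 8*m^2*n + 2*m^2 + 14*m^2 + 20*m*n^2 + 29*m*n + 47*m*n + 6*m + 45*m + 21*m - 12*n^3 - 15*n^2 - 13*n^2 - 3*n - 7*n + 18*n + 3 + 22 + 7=m^2*(8*n + 16) + m*(20*n^2 + 76*n + 72) - 12*n^3 - 28*n^2 + 8*n + 32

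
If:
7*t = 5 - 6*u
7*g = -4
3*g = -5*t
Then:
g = -4/7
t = 12/35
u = 13/30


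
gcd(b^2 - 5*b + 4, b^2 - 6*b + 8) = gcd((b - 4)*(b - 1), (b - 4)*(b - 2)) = b - 4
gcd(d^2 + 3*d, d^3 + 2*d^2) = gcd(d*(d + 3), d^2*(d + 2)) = d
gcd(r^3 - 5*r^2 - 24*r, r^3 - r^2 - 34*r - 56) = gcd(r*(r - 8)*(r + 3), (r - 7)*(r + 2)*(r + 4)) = 1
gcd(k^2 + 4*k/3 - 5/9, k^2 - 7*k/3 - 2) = 1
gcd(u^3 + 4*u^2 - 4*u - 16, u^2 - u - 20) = u + 4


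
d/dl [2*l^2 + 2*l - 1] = 4*l + 2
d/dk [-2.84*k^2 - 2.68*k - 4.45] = -5.68*k - 2.68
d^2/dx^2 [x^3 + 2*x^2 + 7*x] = 6*x + 4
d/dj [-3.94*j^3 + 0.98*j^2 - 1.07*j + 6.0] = -11.82*j^2 + 1.96*j - 1.07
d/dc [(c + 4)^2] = 2*c + 8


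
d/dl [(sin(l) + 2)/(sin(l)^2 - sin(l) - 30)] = (-4*sin(l) + cos(l)^2 - 29)*cos(l)/(sin(l) + cos(l)^2 + 29)^2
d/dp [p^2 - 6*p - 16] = 2*p - 6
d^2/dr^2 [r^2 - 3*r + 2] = 2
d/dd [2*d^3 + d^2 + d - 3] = 6*d^2 + 2*d + 1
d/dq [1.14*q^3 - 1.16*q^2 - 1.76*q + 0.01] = 3.42*q^2 - 2.32*q - 1.76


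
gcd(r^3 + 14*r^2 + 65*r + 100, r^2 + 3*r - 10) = r + 5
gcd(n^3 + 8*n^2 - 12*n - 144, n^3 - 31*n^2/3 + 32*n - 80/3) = n - 4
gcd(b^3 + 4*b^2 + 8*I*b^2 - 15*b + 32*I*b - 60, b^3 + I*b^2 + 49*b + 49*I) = 1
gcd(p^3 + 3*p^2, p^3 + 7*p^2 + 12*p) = p^2 + 3*p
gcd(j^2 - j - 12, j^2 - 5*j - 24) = j + 3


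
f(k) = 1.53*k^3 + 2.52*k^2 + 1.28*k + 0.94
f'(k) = 4.59*k^2 + 5.04*k + 1.28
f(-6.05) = -253.38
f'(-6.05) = 138.79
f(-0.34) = 0.74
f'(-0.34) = 0.10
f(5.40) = 322.26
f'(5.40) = 162.34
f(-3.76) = -49.58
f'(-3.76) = 47.22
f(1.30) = 10.22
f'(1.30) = 15.59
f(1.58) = 15.29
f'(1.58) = 20.70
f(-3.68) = -45.89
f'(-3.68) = 44.89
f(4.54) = 201.86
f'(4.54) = 118.77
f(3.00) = 68.77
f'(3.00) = 57.71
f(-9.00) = -921.83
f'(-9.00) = 327.71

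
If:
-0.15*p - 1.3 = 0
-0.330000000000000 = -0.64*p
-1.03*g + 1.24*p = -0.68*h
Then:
No Solution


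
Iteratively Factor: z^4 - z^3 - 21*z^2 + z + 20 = (z + 1)*(z^3 - 2*z^2 - 19*z + 20) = (z - 1)*(z + 1)*(z^2 - z - 20) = (z - 1)*(z + 1)*(z + 4)*(z - 5)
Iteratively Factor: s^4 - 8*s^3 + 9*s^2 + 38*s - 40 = (s - 1)*(s^3 - 7*s^2 + 2*s + 40) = (s - 1)*(s + 2)*(s^2 - 9*s + 20) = (s - 5)*(s - 1)*(s + 2)*(s - 4)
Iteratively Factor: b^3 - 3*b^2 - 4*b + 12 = (b - 2)*(b^2 - b - 6) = (b - 2)*(b + 2)*(b - 3)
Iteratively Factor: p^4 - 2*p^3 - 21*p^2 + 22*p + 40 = (p + 1)*(p^3 - 3*p^2 - 18*p + 40) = (p - 5)*(p + 1)*(p^2 + 2*p - 8) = (p - 5)*(p - 2)*(p + 1)*(p + 4)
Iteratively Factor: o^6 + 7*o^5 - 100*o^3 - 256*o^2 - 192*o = (o + 2)*(o^5 + 5*o^4 - 10*o^3 - 80*o^2 - 96*o) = (o - 4)*(o + 2)*(o^4 + 9*o^3 + 26*o^2 + 24*o) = (o - 4)*(o + 2)*(o + 3)*(o^3 + 6*o^2 + 8*o) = o*(o - 4)*(o + 2)*(o + 3)*(o^2 + 6*o + 8) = o*(o - 4)*(o + 2)*(o + 3)*(o + 4)*(o + 2)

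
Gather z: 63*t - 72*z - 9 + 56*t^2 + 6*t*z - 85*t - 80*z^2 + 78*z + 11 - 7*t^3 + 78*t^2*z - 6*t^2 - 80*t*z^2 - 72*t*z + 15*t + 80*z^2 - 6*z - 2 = -7*t^3 + 50*t^2 - 80*t*z^2 - 7*t + z*(78*t^2 - 66*t)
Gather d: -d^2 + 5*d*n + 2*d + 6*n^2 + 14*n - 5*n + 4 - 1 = -d^2 + d*(5*n + 2) + 6*n^2 + 9*n + 3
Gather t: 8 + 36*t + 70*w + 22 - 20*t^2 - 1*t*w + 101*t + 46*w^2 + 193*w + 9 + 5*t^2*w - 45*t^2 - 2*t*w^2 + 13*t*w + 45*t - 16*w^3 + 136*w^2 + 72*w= t^2*(5*w - 65) + t*(-2*w^2 + 12*w + 182) - 16*w^3 + 182*w^2 + 335*w + 39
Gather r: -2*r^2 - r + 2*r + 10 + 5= -2*r^2 + r + 15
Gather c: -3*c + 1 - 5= -3*c - 4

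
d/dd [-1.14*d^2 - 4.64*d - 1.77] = -2.28*d - 4.64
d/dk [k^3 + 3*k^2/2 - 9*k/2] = 3*k^2 + 3*k - 9/2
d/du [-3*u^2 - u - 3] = -6*u - 1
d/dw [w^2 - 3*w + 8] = 2*w - 3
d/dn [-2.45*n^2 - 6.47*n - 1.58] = -4.9*n - 6.47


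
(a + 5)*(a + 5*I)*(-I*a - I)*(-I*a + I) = -a^4 - 5*a^3 - 5*I*a^3 + a^2 - 25*I*a^2 + 5*a + 5*I*a + 25*I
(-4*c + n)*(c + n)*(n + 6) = -4*c^2*n - 24*c^2 - 3*c*n^2 - 18*c*n + n^3 + 6*n^2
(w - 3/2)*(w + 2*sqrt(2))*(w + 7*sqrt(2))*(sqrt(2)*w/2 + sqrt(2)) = sqrt(2)*w^4/2 + sqrt(2)*w^3/4 + 9*w^3 + 9*w^2/2 + 25*sqrt(2)*w^2/2 - 27*w + 7*sqrt(2)*w - 42*sqrt(2)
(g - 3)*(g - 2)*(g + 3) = g^3 - 2*g^2 - 9*g + 18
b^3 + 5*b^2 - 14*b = b*(b - 2)*(b + 7)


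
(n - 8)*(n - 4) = n^2 - 12*n + 32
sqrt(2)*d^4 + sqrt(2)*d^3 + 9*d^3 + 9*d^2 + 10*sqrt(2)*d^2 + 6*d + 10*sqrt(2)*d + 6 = (d + 1)*(d + sqrt(2))*(d + 3*sqrt(2))*(sqrt(2)*d + 1)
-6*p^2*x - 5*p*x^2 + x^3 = x*(-6*p + x)*(p + x)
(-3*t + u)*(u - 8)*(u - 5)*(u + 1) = -3*t*u^3 + 36*t*u^2 - 81*t*u - 120*t + u^4 - 12*u^3 + 27*u^2 + 40*u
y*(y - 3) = y^2 - 3*y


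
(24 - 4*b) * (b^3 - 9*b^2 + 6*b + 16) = -4*b^4 + 60*b^3 - 240*b^2 + 80*b + 384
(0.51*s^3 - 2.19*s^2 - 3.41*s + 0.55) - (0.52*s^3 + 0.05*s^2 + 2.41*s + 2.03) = -0.01*s^3 - 2.24*s^2 - 5.82*s - 1.48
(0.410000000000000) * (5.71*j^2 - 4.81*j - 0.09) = 2.3411*j^2 - 1.9721*j - 0.0369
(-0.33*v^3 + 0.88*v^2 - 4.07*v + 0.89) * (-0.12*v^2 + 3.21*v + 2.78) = 0.0396*v^5 - 1.1649*v^4 + 2.3958*v^3 - 10.7251*v^2 - 8.4577*v + 2.4742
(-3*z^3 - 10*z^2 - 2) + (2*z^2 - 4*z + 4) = -3*z^3 - 8*z^2 - 4*z + 2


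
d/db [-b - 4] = -1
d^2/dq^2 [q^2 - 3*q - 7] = 2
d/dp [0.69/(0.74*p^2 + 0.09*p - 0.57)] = (-1.0212*p - 0.0621)/(0.74*p^2 + 0.09*p - 0.57)^2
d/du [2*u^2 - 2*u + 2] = 4*u - 2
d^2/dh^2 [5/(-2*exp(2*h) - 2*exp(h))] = 5*((exp(h) + 1)*(4*exp(h) + 1) - 2*(2*exp(h) + 1)^2)*exp(-h)/(2*(exp(h) + 1)^3)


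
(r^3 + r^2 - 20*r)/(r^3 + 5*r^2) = (r - 4)/r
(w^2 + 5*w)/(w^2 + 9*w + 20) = w/(w + 4)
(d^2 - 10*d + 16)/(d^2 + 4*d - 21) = (d^2 - 10*d + 16)/(d^2 + 4*d - 21)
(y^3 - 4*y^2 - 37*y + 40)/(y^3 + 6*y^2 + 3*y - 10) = (y - 8)/(y + 2)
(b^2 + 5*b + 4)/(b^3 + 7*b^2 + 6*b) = (b + 4)/(b*(b + 6))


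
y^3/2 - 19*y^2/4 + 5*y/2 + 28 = (y/2 + 1)*(y - 8)*(y - 7/2)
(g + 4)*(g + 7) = g^2 + 11*g + 28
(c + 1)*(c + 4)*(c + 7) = c^3 + 12*c^2 + 39*c + 28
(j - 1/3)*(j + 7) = j^2 + 20*j/3 - 7/3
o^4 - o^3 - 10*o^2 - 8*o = o*(o - 4)*(o + 1)*(o + 2)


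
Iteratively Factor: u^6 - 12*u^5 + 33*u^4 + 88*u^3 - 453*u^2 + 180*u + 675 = (u + 3)*(u^5 - 15*u^4 + 78*u^3 - 146*u^2 - 15*u + 225) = (u - 5)*(u + 3)*(u^4 - 10*u^3 + 28*u^2 - 6*u - 45) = (u - 5)*(u - 3)*(u + 3)*(u^3 - 7*u^2 + 7*u + 15) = (u - 5)^2*(u - 3)*(u + 3)*(u^2 - 2*u - 3) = (u - 5)^2*(u - 3)*(u + 1)*(u + 3)*(u - 3)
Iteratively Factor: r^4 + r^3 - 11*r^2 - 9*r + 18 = (r + 2)*(r^3 - r^2 - 9*r + 9) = (r + 2)*(r + 3)*(r^2 - 4*r + 3) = (r - 3)*(r + 2)*(r + 3)*(r - 1)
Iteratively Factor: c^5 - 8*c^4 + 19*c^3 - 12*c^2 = (c - 4)*(c^4 - 4*c^3 + 3*c^2) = (c - 4)*(c - 1)*(c^3 - 3*c^2) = (c - 4)*(c - 3)*(c - 1)*(c^2) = c*(c - 4)*(c - 3)*(c - 1)*(c)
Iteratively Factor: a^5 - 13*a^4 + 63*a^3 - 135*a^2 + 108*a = (a - 4)*(a^4 - 9*a^3 + 27*a^2 - 27*a) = (a - 4)*(a - 3)*(a^3 - 6*a^2 + 9*a) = a*(a - 4)*(a - 3)*(a^2 - 6*a + 9) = a*(a - 4)*(a - 3)^2*(a - 3)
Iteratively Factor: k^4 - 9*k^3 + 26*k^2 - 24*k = (k)*(k^3 - 9*k^2 + 26*k - 24) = k*(k - 4)*(k^2 - 5*k + 6) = k*(k - 4)*(k - 3)*(k - 2)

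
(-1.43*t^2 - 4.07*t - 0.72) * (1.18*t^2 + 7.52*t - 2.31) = -1.6874*t^4 - 15.5562*t^3 - 28.1527*t^2 + 3.9873*t + 1.6632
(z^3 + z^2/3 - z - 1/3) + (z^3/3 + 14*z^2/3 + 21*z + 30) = 4*z^3/3 + 5*z^2 + 20*z + 89/3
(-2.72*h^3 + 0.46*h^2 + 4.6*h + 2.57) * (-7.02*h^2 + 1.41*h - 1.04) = 19.0944*h^5 - 7.0644*h^4 - 28.8146*h^3 - 12.0338*h^2 - 1.1603*h - 2.6728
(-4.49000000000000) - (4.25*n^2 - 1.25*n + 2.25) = -4.25*n^2 + 1.25*n - 6.74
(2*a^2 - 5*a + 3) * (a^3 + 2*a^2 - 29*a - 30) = 2*a^5 - a^4 - 65*a^3 + 91*a^2 + 63*a - 90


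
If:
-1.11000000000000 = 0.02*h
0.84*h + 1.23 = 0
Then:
No Solution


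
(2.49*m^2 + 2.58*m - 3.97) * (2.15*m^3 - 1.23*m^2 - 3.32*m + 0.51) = 5.3535*m^5 + 2.4843*m^4 - 19.9757*m^3 - 2.4126*m^2 + 14.4962*m - 2.0247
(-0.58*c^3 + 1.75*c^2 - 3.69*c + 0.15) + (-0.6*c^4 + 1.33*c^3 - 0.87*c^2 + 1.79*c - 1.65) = -0.6*c^4 + 0.75*c^3 + 0.88*c^2 - 1.9*c - 1.5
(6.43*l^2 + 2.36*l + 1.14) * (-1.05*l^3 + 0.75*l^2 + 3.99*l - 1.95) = -6.7515*l^5 + 2.3445*l^4 + 26.2287*l^3 - 2.2671*l^2 - 0.0533999999999999*l - 2.223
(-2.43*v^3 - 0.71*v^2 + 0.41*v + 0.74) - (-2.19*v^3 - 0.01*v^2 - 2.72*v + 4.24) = -0.24*v^3 - 0.7*v^2 + 3.13*v - 3.5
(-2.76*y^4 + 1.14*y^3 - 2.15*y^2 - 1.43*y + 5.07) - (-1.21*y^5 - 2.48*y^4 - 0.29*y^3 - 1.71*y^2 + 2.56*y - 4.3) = 1.21*y^5 - 0.28*y^4 + 1.43*y^3 - 0.44*y^2 - 3.99*y + 9.37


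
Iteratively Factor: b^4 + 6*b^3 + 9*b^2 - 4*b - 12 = (b - 1)*(b^3 + 7*b^2 + 16*b + 12) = (b - 1)*(b + 3)*(b^2 + 4*b + 4) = (b - 1)*(b + 2)*(b + 3)*(b + 2)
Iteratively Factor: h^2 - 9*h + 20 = (h - 5)*(h - 4)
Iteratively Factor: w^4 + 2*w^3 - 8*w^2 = (w)*(w^3 + 2*w^2 - 8*w) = w*(w + 4)*(w^2 - 2*w) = w^2*(w + 4)*(w - 2)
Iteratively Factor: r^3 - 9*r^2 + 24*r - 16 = (r - 4)*(r^2 - 5*r + 4) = (r - 4)^2*(r - 1)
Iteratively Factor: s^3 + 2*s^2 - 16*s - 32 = (s + 2)*(s^2 - 16) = (s - 4)*(s + 2)*(s + 4)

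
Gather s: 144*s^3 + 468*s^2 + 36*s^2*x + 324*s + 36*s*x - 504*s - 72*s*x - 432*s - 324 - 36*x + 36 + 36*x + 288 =144*s^3 + s^2*(36*x + 468) + s*(-36*x - 612)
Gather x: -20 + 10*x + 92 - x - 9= 9*x + 63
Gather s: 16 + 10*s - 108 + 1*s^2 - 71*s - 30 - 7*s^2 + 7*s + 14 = -6*s^2 - 54*s - 108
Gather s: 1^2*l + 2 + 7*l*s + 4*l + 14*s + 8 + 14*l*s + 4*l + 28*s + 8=9*l + s*(21*l + 42) + 18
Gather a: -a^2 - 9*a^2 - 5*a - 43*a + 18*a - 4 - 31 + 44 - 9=-10*a^2 - 30*a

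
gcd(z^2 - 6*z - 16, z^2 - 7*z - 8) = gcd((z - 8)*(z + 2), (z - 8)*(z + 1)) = z - 8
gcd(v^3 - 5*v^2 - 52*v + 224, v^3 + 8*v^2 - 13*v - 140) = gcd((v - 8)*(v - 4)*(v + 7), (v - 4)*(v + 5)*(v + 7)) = v^2 + 3*v - 28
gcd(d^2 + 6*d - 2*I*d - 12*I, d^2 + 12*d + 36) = d + 6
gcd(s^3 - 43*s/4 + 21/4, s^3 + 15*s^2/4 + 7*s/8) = s + 7/2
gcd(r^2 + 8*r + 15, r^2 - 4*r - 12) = 1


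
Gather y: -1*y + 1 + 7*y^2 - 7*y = 7*y^2 - 8*y + 1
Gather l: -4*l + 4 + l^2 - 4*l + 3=l^2 - 8*l + 7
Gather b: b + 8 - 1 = b + 7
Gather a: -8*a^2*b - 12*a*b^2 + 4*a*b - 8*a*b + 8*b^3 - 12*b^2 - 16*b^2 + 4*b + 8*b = -8*a^2*b + a*(-12*b^2 - 4*b) + 8*b^3 - 28*b^2 + 12*b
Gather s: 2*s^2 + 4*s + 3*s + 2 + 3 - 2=2*s^2 + 7*s + 3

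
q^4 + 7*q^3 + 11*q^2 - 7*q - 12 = (q - 1)*(q + 1)*(q + 3)*(q + 4)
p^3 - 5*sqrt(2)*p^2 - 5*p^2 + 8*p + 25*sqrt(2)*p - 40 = (p - 5)*(p - 4*sqrt(2))*(p - sqrt(2))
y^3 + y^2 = y^2*(y + 1)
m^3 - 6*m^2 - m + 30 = (m - 5)*(m - 3)*(m + 2)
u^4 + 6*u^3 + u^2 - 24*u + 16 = (u - 1)^2*(u + 4)^2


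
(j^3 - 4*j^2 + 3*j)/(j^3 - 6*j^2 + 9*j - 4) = j*(j - 3)/(j^2 - 5*j + 4)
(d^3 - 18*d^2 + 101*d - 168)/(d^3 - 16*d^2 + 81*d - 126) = (d - 8)/(d - 6)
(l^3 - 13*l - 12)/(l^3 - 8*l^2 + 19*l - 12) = (l^2 + 4*l + 3)/(l^2 - 4*l + 3)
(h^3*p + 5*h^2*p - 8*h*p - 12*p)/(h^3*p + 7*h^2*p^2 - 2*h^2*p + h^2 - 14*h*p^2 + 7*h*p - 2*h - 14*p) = p*(h^2 + 7*h + 6)/(h^2*p + 7*h*p^2 + h + 7*p)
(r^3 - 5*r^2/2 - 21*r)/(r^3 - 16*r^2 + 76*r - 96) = r*(2*r + 7)/(2*(r^2 - 10*r + 16))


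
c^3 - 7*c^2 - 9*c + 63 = (c - 7)*(c - 3)*(c + 3)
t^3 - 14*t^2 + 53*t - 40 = (t - 8)*(t - 5)*(t - 1)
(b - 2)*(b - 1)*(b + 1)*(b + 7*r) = b^4 + 7*b^3*r - 2*b^3 - 14*b^2*r - b^2 - 7*b*r + 2*b + 14*r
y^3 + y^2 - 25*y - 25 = (y - 5)*(y + 1)*(y + 5)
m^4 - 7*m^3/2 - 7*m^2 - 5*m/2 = m*(m - 5)*(m + 1/2)*(m + 1)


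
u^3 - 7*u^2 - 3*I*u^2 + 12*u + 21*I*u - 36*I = (u - 4)*(u - 3)*(u - 3*I)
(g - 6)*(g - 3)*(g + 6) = g^3 - 3*g^2 - 36*g + 108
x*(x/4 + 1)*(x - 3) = x^3/4 + x^2/4 - 3*x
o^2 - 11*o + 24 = (o - 8)*(o - 3)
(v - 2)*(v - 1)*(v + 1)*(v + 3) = v^4 + v^3 - 7*v^2 - v + 6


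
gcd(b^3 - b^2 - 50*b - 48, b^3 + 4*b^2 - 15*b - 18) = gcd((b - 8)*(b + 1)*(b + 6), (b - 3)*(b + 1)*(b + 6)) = b^2 + 7*b + 6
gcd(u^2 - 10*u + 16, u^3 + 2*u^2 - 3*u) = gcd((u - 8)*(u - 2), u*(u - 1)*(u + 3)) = 1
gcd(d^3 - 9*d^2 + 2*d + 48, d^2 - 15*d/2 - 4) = d - 8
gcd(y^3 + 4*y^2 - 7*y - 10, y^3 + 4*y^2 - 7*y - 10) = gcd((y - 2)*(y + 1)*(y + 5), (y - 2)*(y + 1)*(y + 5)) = y^3 + 4*y^2 - 7*y - 10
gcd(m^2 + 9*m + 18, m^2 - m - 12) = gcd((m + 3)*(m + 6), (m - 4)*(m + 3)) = m + 3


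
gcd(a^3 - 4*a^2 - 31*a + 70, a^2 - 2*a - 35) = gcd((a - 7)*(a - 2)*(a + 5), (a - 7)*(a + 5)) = a^2 - 2*a - 35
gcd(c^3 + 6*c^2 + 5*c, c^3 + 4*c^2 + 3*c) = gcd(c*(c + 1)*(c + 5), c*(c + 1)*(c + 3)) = c^2 + c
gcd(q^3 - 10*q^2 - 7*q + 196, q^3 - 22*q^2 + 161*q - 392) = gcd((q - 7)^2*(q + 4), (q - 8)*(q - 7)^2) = q^2 - 14*q + 49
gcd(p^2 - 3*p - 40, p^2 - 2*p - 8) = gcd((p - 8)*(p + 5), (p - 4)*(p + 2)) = 1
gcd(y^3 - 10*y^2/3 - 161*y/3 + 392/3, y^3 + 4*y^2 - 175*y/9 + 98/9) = y^2 + 14*y/3 - 49/3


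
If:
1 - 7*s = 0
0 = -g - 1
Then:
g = -1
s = 1/7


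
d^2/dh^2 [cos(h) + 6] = -cos(h)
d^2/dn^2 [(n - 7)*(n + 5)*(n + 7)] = 6*n + 10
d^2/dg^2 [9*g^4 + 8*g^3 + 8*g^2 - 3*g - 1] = 108*g^2 + 48*g + 16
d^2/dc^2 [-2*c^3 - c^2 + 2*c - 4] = -12*c - 2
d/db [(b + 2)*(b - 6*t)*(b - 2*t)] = 3*b^2 - 16*b*t + 4*b + 12*t^2 - 16*t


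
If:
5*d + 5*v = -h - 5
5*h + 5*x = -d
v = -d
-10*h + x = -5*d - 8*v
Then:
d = 275/16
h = -5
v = -275/16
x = 25/16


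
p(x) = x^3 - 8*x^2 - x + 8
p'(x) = 3*x^2 - 16*x - 1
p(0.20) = 7.49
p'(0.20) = -4.08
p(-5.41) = -379.08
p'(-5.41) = 173.36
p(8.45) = 31.68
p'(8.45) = 78.01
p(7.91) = -5.54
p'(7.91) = 60.14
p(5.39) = -73.22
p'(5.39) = -0.08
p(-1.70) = -18.33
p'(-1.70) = 34.87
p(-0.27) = 7.67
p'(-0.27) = 3.54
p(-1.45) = -10.42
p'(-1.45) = 28.51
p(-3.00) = -88.00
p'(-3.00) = 74.00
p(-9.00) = -1360.00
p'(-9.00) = 386.00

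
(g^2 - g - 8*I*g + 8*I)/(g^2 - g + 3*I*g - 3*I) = (g - 8*I)/(g + 3*I)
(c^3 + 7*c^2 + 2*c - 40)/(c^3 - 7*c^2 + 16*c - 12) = (c^2 + 9*c + 20)/(c^2 - 5*c + 6)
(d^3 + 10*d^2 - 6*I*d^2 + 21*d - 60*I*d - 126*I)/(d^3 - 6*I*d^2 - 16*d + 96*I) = (d^2 + 10*d + 21)/(d^2 - 16)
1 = 1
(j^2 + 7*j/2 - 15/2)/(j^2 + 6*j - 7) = (2*j^2 + 7*j - 15)/(2*(j^2 + 6*j - 7))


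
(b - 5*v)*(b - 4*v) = b^2 - 9*b*v + 20*v^2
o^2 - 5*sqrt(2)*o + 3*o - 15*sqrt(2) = (o + 3)*(o - 5*sqrt(2))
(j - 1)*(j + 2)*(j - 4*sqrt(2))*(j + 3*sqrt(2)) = j^4 - sqrt(2)*j^3 + j^3 - 26*j^2 - sqrt(2)*j^2 - 24*j + 2*sqrt(2)*j + 48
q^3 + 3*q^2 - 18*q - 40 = (q - 4)*(q + 2)*(q + 5)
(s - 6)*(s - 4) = s^2 - 10*s + 24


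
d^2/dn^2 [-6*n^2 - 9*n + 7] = -12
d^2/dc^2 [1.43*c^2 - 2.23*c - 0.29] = 2.86000000000000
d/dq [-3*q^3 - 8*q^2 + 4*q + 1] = -9*q^2 - 16*q + 4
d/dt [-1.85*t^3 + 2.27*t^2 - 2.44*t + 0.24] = -5.55*t^2 + 4.54*t - 2.44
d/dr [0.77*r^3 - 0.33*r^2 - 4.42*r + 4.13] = 2.31*r^2 - 0.66*r - 4.42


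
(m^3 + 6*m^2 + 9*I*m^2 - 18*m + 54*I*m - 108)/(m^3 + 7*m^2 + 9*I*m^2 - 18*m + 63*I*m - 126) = (m + 6)/(m + 7)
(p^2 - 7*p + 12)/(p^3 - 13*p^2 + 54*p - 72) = 1/(p - 6)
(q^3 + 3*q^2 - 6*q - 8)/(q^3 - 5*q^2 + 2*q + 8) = (q + 4)/(q - 4)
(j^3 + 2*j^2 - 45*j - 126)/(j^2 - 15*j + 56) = (j^2 + 9*j + 18)/(j - 8)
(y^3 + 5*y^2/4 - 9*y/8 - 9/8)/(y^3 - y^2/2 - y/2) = (8*y^2 + 18*y + 9)/(4*y*(2*y + 1))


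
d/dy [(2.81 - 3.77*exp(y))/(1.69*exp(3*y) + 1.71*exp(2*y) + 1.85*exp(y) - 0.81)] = (12.7426*exp(3*y) - 7.8*exp(2*y) - 9.6102*exp(y) - 2.1448)*exp(y)/(2.8561*exp(6*y) + 5.7798*exp(5*y) + 9.1771*exp(4*y) + 3.5892*exp(3*y) + 0.6523*exp(2*y) - 2.997*exp(y) + 0.6561)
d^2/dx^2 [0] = 0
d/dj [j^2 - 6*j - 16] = 2*j - 6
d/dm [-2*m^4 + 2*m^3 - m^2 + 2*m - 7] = -8*m^3 + 6*m^2 - 2*m + 2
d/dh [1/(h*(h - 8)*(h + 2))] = (-h*(h - 8) - h*(h + 2) - (h - 8)*(h + 2))/(h^2*(h - 8)^2*(h + 2)^2)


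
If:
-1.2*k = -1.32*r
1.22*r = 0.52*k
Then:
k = 0.00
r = 0.00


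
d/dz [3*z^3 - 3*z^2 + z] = 9*z^2 - 6*z + 1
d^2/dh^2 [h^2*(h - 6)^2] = 12*h^2 - 72*h + 72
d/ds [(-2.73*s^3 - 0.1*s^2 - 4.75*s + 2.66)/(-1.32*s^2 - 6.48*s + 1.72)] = (3.6036*s^4 + 35.3808*s^3 - 19.7088*s^2 + 6.6784*s + 9.0668)/(1.7424*s^4 + 17.1072*s^3 + 37.4496*s^2 - 22.2912*s + 2.9584)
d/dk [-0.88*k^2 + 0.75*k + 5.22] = 0.75 - 1.76*k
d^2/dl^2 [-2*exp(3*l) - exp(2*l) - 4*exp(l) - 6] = (-18*exp(2*l) - 4*exp(l) - 4)*exp(l)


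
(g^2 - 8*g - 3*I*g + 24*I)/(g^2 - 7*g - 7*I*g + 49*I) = (g^2 - 8*g - 3*I*g + 24*I)/(g^2 - 7*g - 7*I*g + 49*I)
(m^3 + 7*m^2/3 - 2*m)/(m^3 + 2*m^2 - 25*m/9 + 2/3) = 3*m/(3*m - 1)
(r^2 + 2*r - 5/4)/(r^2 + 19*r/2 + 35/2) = (r - 1/2)/(r + 7)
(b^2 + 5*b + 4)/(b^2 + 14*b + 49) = (b^2 + 5*b + 4)/(b^2 + 14*b + 49)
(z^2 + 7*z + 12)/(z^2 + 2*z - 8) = (z + 3)/(z - 2)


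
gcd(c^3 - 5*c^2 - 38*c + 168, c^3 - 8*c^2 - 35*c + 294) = c^2 - c - 42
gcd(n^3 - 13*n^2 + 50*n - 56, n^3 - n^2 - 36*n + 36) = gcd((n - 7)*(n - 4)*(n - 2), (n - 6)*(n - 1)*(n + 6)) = 1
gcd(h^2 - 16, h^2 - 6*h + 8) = h - 4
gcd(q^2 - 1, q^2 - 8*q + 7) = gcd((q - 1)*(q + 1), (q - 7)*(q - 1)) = q - 1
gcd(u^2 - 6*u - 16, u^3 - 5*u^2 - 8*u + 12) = u + 2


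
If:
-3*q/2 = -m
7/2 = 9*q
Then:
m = 7/12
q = 7/18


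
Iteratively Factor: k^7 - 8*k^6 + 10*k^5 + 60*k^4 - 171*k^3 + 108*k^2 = (k - 3)*(k^6 - 5*k^5 - 5*k^4 + 45*k^3 - 36*k^2) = (k - 4)*(k - 3)*(k^5 - k^4 - 9*k^3 + 9*k^2) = k*(k - 4)*(k - 3)*(k^4 - k^3 - 9*k^2 + 9*k) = k^2*(k - 4)*(k - 3)*(k^3 - k^2 - 9*k + 9) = k^2*(k - 4)*(k - 3)^2*(k^2 + 2*k - 3) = k^2*(k - 4)*(k - 3)^2*(k - 1)*(k + 3)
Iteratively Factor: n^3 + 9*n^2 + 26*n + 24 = (n + 3)*(n^2 + 6*n + 8) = (n + 2)*(n + 3)*(n + 4)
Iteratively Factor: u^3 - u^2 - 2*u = (u - 2)*(u^2 + u) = u*(u - 2)*(u + 1)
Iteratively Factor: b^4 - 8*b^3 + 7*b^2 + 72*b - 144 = (b - 4)*(b^3 - 4*b^2 - 9*b + 36) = (b - 4)*(b + 3)*(b^2 - 7*b + 12) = (b - 4)^2*(b + 3)*(b - 3)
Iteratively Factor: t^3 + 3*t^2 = (t)*(t^2 + 3*t) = t^2*(t + 3)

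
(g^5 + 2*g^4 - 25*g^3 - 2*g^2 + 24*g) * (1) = g^5 + 2*g^4 - 25*g^3 - 2*g^2 + 24*g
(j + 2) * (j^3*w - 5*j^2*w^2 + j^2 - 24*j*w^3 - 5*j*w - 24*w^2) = j^4*w - 5*j^3*w^2 + 2*j^3*w + j^3 - 24*j^2*w^3 - 10*j^2*w^2 - 5*j^2*w + 2*j^2 - 48*j*w^3 - 24*j*w^2 - 10*j*w - 48*w^2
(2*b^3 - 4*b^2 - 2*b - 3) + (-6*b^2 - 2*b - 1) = 2*b^3 - 10*b^2 - 4*b - 4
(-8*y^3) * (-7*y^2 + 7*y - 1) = 56*y^5 - 56*y^4 + 8*y^3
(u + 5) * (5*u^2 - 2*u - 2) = 5*u^3 + 23*u^2 - 12*u - 10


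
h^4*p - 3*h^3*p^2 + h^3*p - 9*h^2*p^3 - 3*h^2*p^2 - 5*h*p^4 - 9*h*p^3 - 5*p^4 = (h - 5*p)*(h + p)^2*(h*p + p)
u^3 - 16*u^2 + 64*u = u*(u - 8)^2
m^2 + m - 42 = (m - 6)*(m + 7)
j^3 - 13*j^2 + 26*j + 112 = (j - 8)*(j - 7)*(j + 2)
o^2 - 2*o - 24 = (o - 6)*(o + 4)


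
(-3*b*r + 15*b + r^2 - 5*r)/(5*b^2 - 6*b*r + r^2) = (-3*b*r + 15*b + r^2 - 5*r)/(5*b^2 - 6*b*r + r^2)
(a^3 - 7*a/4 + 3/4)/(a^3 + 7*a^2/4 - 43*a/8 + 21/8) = 2*(4*a^2 + 4*a - 3)/(8*a^2 + 22*a - 21)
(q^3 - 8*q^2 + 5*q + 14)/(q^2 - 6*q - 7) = q - 2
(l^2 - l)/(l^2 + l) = (l - 1)/(l + 1)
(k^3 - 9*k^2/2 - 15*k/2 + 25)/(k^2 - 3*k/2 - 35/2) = (2*k^2 + k - 10)/(2*k + 7)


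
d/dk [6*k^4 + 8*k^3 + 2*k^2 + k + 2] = 24*k^3 + 24*k^2 + 4*k + 1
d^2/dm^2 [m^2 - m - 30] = 2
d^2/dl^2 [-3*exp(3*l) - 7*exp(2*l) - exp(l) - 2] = (-27*exp(2*l) - 28*exp(l) - 1)*exp(l)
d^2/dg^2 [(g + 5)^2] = 2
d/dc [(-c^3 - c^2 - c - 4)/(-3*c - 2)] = (6*c^3 + 9*c^2 + 4*c - 10)/(9*c^2 + 12*c + 4)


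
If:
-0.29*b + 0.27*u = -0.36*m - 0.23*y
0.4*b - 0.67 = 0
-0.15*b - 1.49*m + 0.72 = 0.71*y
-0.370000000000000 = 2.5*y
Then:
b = 1.68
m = 0.39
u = 1.41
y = -0.15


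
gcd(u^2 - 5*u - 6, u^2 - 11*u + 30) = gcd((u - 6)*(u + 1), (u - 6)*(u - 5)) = u - 6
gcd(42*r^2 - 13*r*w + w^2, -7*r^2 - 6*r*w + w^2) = 7*r - w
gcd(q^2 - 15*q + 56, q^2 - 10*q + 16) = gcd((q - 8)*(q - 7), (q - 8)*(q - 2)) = q - 8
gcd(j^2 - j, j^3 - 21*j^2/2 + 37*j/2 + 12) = 1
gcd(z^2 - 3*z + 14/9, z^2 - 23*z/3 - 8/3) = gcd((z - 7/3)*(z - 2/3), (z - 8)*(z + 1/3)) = 1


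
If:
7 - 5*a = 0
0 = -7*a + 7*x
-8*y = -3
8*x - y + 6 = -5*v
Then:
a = 7/5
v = -673/200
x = 7/5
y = 3/8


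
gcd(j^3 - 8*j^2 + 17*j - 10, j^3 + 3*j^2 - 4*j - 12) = j - 2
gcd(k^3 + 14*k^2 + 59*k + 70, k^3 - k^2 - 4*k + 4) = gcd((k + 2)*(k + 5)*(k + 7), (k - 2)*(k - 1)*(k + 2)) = k + 2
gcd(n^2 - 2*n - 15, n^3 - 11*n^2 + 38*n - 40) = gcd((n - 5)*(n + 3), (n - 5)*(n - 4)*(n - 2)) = n - 5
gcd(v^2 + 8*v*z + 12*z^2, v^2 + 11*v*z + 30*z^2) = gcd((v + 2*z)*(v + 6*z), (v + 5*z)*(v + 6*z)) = v + 6*z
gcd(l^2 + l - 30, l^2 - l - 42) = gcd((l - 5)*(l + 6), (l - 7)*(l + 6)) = l + 6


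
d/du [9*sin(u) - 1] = 9*cos(u)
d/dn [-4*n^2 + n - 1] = 1 - 8*n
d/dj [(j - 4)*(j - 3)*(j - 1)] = 3*j^2 - 16*j + 19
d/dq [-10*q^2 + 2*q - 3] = 2 - 20*q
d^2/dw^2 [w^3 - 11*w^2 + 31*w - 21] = 6*w - 22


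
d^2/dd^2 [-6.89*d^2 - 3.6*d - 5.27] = -13.7800000000000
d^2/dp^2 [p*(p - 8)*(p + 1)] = 6*p - 14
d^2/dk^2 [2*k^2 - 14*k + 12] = 4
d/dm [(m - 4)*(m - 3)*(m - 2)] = 3*m^2 - 18*m + 26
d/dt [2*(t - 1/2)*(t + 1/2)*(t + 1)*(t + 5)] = 8*t^3 + 36*t^2 + 19*t - 3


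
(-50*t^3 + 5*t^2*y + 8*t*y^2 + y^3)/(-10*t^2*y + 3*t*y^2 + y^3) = (5*t + y)/y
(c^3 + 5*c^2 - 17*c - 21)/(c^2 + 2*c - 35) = (c^2 - 2*c - 3)/(c - 5)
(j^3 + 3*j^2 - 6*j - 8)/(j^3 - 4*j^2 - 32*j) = (j^2 - j - 2)/(j*(j - 8))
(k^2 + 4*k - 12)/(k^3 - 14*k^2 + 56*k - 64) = (k + 6)/(k^2 - 12*k + 32)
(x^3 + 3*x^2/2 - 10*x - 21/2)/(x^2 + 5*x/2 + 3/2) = (2*x^2 + x - 21)/(2*x + 3)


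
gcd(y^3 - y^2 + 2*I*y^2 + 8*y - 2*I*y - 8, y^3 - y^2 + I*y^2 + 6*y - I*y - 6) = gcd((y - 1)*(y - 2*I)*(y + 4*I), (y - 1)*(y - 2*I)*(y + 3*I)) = y^2 + y*(-1 - 2*I) + 2*I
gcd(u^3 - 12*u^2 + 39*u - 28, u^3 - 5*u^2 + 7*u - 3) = u - 1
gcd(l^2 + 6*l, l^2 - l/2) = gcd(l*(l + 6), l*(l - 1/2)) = l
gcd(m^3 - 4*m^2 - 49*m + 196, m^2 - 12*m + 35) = m - 7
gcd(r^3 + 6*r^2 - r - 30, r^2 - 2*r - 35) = r + 5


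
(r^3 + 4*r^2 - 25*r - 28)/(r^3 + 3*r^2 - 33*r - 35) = (r - 4)/(r - 5)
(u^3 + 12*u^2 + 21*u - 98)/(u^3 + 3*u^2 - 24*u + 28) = (u + 7)/(u - 2)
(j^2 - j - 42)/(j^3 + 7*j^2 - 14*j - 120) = (j - 7)/(j^2 + j - 20)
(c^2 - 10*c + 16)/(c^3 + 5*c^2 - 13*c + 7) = (c^2 - 10*c + 16)/(c^3 + 5*c^2 - 13*c + 7)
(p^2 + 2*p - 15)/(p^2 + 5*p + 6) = (p^2 + 2*p - 15)/(p^2 + 5*p + 6)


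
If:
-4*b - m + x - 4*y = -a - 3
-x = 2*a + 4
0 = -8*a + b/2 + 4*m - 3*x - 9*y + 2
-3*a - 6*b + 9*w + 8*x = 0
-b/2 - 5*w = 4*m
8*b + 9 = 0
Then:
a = -35659/37424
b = -9/8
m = -31881/37424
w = 29715/37424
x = -39189/18712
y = 49631/37424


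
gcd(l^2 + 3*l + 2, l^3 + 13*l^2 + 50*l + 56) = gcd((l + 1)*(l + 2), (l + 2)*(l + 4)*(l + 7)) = l + 2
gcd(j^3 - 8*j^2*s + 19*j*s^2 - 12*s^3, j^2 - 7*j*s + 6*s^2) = -j + s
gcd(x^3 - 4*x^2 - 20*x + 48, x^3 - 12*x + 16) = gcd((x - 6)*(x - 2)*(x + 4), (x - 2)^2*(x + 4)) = x^2 + 2*x - 8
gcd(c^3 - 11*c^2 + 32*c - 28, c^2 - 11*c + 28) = c - 7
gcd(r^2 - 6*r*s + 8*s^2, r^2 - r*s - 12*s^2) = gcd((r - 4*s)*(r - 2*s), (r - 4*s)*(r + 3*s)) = r - 4*s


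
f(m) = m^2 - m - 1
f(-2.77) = 9.44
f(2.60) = 3.16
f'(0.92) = 0.84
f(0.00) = -1.00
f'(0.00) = -1.00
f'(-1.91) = -4.82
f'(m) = 2*m - 1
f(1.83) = 0.52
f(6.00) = 29.00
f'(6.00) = 11.00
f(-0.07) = -0.93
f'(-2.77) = -6.54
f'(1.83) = 2.66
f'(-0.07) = -1.14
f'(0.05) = -0.90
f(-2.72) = 9.12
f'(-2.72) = -6.44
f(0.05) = -1.05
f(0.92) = -1.07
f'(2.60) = 4.20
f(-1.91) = 4.56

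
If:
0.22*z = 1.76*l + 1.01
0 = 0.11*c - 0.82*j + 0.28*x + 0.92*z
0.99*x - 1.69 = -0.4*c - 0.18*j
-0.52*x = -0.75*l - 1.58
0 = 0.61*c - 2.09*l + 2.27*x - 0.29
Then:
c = -12.65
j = 13.36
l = 0.94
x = 4.39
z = 12.08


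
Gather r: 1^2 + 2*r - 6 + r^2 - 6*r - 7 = r^2 - 4*r - 12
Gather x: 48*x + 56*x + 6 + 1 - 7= 104*x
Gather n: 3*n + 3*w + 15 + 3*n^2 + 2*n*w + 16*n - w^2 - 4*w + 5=3*n^2 + n*(2*w + 19) - w^2 - w + 20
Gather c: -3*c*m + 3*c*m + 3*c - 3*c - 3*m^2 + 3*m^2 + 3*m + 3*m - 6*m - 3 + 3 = 0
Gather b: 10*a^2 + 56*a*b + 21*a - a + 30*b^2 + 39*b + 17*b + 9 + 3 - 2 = 10*a^2 + 20*a + 30*b^2 + b*(56*a + 56) + 10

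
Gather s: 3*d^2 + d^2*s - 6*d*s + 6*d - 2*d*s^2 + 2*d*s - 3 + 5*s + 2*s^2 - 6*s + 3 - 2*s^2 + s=3*d^2 - 2*d*s^2 + 6*d + s*(d^2 - 4*d)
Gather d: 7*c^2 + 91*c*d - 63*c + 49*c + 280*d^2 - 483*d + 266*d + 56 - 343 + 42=7*c^2 - 14*c + 280*d^2 + d*(91*c - 217) - 245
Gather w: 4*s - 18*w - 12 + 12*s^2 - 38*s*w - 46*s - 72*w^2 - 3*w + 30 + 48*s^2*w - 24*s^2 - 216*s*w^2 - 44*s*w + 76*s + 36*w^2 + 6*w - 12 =-12*s^2 + 34*s + w^2*(-216*s - 36) + w*(48*s^2 - 82*s - 15) + 6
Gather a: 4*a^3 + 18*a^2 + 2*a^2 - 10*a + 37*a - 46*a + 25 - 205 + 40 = 4*a^3 + 20*a^2 - 19*a - 140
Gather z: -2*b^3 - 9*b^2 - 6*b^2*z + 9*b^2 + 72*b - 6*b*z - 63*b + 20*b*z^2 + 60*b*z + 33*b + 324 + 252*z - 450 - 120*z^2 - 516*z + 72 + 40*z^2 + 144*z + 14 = -2*b^3 + 42*b + z^2*(20*b - 80) + z*(-6*b^2 + 54*b - 120) - 40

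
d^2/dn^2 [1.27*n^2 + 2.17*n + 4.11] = 2.54000000000000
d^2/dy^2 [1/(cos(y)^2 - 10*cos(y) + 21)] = (-8*sin(y)^4 + 36*sin(y)^2 - 495*cos(y) + 15*cos(3*y) + 288)/(2*(cos(y) - 7)^3*(cos(y) - 3)^3)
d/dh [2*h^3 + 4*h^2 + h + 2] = 6*h^2 + 8*h + 1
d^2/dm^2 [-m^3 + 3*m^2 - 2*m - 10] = 6 - 6*m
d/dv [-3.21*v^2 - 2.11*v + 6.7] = -6.42*v - 2.11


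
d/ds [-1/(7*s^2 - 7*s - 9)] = 7*(2*s - 1)/(-7*s^2 + 7*s + 9)^2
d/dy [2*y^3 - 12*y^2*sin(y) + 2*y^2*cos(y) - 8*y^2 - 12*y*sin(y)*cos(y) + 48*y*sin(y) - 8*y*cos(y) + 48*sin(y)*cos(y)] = -2*y^2*sin(y) - 12*y^2*cos(y) + 6*y^2 - 16*y*sin(y) + 52*y*cos(y) - 12*y*cos(2*y) - 16*y + 48*sin(y) - 6*sin(2*y) - 8*cos(y) + 48*cos(2*y)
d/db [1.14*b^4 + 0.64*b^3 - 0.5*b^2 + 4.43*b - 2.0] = 4.56*b^3 + 1.92*b^2 - 1.0*b + 4.43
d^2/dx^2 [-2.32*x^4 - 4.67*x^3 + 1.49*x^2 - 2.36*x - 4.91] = -27.84*x^2 - 28.02*x + 2.98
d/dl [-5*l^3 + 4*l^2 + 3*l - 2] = -15*l^2 + 8*l + 3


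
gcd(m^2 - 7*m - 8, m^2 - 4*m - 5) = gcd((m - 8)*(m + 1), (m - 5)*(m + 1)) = m + 1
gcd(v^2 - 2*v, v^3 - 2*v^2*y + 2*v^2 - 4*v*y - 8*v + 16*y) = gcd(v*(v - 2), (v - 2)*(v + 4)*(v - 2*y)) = v - 2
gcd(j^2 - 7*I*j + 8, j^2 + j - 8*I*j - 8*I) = j - 8*I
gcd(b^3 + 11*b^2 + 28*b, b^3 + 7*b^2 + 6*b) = b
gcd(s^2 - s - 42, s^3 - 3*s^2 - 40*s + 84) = s^2 - s - 42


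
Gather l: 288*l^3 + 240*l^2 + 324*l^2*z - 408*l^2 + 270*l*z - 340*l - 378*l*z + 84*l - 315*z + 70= 288*l^3 + l^2*(324*z - 168) + l*(-108*z - 256) - 315*z + 70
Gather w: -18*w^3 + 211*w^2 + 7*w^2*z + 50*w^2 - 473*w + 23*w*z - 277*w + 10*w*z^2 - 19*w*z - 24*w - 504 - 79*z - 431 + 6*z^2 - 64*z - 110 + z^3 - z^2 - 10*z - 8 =-18*w^3 + w^2*(7*z + 261) + w*(10*z^2 + 4*z - 774) + z^3 + 5*z^2 - 153*z - 1053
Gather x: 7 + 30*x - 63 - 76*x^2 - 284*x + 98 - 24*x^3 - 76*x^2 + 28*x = -24*x^3 - 152*x^2 - 226*x + 42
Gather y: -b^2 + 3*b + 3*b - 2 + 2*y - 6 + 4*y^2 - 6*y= -b^2 + 6*b + 4*y^2 - 4*y - 8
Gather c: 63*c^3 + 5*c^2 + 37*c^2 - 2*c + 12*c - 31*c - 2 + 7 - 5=63*c^3 + 42*c^2 - 21*c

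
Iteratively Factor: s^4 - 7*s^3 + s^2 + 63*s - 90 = (s + 3)*(s^3 - 10*s^2 + 31*s - 30) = (s - 3)*(s + 3)*(s^2 - 7*s + 10) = (s - 5)*(s - 3)*(s + 3)*(s - 2)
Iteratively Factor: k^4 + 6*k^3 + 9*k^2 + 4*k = (k + 4)*(k^3 + 2*k^2 + k) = (k + 1)*(k + 4)*(k^2 + k) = k*(k + 1)*(k + 4)*(k + 1)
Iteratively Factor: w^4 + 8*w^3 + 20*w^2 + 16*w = (w + 2)*(w^3 + 6*w^2 + 8*w) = (w + 2)^2*(w^2 + 4*w) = (w + 2)^2*(w + 4)*(w)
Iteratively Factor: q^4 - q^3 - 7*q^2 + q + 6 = (q - 1)*(q^3 - 7*q - 6) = (q - 1)*(q + 2)*(q^2 - 2*q - 3) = (q - 3)*(q - 1)*(q + 2)*(q + 1)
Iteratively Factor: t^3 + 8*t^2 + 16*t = (t)*(t^2 + 8*t + 16) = t*(t + 4)*(t + 4)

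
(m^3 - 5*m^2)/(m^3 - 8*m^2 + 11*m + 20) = m^2/(m^2 - 3*m - 4)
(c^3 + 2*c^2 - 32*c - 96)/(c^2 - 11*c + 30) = (c^2 + 8*c + 16)/(c - 5)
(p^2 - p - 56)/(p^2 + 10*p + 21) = (p - 8)/(p + 3)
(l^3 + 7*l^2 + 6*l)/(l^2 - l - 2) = l*(l + 6)/(l - 2)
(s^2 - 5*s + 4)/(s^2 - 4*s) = (s - 1)/s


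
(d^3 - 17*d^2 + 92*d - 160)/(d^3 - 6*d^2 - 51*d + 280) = (d - 4)/(d + 7)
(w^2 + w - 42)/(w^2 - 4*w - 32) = (-w^2 - w + 42)/(-w^2 + 4*w + 32)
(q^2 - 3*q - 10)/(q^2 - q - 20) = (q + 2)/(q + 4)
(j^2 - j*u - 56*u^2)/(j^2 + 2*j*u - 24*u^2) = (j^2 - j*u - 56*u^2)/(j^2 + 2*j*u - 24*u^2)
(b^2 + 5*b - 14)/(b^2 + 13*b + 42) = (b - 2)/(b + 6)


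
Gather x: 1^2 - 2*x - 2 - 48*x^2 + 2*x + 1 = -48*x^2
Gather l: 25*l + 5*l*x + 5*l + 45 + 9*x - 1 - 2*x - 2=l*(5*x + 30) + 7*x + 42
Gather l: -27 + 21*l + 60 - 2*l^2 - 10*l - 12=-2*l^2 + 11*l + 21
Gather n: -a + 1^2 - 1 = -a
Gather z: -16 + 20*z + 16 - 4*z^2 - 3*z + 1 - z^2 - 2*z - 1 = -5*z^2 + 15*z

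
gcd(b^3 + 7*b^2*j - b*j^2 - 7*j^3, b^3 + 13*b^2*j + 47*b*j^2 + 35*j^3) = b^2 + 8*b*j + 7*j^2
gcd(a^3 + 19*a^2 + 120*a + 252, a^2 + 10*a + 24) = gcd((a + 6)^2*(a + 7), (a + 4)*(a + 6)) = a + 6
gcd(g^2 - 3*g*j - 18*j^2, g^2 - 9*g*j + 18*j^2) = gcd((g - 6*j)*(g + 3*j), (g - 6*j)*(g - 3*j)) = g - 6*j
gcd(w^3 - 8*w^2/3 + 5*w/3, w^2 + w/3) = w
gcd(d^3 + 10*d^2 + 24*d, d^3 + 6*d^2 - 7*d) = d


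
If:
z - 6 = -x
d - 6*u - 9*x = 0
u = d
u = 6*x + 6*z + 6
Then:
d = 42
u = 42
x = -70/3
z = 88/3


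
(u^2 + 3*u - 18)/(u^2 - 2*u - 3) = (u + 6)/(u + 1)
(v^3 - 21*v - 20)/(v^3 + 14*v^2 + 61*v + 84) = (v^2 - 4*v - 5)/(v^2 + 10*v + 21)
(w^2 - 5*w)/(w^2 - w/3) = 3*(w - 5)/(3*w - 1)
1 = 1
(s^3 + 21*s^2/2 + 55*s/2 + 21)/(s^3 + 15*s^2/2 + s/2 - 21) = (2*s + 3)/(2*s - 3)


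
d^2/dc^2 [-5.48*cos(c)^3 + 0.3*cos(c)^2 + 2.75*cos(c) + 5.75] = 1.36*cos(c) - 0.6*cos(2*c) + 12.33*cos(3*c)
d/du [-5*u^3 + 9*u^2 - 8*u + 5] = -15*u^2 + 18*u - 8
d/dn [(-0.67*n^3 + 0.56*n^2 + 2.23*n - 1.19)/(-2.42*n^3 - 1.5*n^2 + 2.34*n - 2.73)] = (2.3602*n^4 + 7.6576*n^3 + 1.5033*n^2 - 6.6276*n - 3.3033)/(5.8564*n^6 + 7.26*n^5 - 9.0756*n^4 + 6.1932*n^3 + 13.6656*n^2 - 12.7764*n + 7.4529)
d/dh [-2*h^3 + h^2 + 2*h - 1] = -6*h^2 + 2*h + 2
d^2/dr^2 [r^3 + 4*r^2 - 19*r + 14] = 6*r + 8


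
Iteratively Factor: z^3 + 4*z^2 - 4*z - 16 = (z + 4)*(z^2 - 4) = (z - 2)*(z + 4)*(z + 2)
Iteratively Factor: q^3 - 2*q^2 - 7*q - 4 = (q + 1)*(q^2 - 3*q - 4) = (q - 4)*(q + 1)*(q + 1)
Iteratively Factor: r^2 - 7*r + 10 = (r - 2)*(r - 5)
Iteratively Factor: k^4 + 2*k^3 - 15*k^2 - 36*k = (k)*(k^3 + 2*k^2 - 15*k - 36) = k*(k + 3)*(k^2 - k - 12) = k*(k + 3)^2*(k - 4)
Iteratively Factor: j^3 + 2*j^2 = (j + 2)*(j^2) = j*(j + 2)*(j)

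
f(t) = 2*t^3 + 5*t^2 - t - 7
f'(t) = 6*t^2 + 10*t - 1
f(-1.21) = -2.01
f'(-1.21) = -4.32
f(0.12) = -7.04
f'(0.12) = 0.29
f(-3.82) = -41.70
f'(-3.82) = 48.35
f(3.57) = 144.15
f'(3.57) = 111.17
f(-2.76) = -8.20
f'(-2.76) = 17.11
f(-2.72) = -7.54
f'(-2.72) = 16.19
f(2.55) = 56.13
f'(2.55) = 63.52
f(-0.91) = -3.46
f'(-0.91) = -5.13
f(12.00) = 4157.00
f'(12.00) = 983.00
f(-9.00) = -1051.00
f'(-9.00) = 395.00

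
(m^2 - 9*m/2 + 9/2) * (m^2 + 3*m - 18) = m^4 - 3*m^3/2 - 27*m^2 + 189*m/2 - 81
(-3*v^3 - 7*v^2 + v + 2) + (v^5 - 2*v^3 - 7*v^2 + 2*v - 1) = v^5 - 5*v^3 - 14*v^2 + 3*v + 1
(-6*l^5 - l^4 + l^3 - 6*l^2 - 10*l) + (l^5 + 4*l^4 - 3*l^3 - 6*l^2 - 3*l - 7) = -5*l^5 + 3*l^4 - 2*l^3 - 12*l^2 - 13*l - 7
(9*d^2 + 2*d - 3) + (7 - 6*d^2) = 3*d^2 + 2*d + 4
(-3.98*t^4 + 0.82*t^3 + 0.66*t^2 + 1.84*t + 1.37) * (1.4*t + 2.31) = -5.572*t^5 - 8.0458*t^4 + 2.8182*t^3 + 4.1006*t^2 + 6.1684*t + 3.1647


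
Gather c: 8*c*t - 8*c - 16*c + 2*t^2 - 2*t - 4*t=c*(8*t - 24) + 2*t^2 - 6*t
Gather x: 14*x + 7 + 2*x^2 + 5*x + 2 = 2*x^2 + 19*x + 9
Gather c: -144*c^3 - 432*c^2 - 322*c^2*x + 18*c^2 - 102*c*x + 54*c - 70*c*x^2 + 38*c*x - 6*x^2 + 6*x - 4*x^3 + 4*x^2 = -144*c^3 + c^2*(-322*x - 414) + c*(-70*x^2 - 64*x + 54) - 4*x^3 - 2*x^2 + 6*x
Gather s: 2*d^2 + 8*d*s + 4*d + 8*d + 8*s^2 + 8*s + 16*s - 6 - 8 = 2*d^2 + 12*d + 8*s^2 + s*(8*d + 24) - 14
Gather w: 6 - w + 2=8 - w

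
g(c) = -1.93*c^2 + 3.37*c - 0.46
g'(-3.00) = 14.95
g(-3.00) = -27.94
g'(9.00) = -31.37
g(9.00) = -126.46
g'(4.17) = -12.73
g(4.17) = -19.97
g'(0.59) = 1.09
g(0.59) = 0.86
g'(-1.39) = 8.74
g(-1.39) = -8.87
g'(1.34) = -1.80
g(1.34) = 0.59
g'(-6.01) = 26.57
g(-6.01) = -90.43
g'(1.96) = -4.20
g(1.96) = -1.27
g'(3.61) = -10.56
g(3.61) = -13.45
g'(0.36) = 1.98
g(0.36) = 0.50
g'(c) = 3.37 - 3.86*c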